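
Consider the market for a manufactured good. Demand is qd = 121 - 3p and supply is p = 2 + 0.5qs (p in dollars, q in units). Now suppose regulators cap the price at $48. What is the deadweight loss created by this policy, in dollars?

0

Rearranging supply gives qs = 2p - 4. Setting quantity demanded equal to quantity supplied, 121 - 3p = 2p - 4, gives p* = 25 and q* = 46.
Since 48 is above p* = 25, the ceiling does not bind and the free-market outcome prevails.
Since the control does not bind, no trades are prevented and deadweight loss is zero.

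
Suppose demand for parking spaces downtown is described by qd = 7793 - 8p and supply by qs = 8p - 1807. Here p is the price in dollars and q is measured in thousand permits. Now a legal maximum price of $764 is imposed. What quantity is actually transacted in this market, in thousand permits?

Equilibrium: 7793 - 8p = 8p - 1807, so 9600 = 16p and p* = 600, q* = 2993.
The ceiling of 764 is above the equilibrium price 600, so it is not binding; the market clears at p* = 600, q* = 2993.

2993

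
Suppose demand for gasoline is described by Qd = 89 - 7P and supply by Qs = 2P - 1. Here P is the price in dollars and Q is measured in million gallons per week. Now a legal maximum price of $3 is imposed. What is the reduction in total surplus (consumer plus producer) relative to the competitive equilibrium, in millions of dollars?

Setting quantity demanded equal to quantity supplied, 89 - 7P = 2P - 1, gives P* = 10 and Q* = 19.
Since 3 < 10, the ceiling is binding.
At P = 3: Qd = 89 - 7·3 = 68 and Qs = 2·3 - 1 = 5.
Quantity traded falls to 5. At Q = 5 the demand price is (89 - 5)/7 = 12 and the supply price is (1 + 5)/2 = 3.
Deadweight loss = ½ · (12 - 3) · (19 - 5) = ½ · 9 · 14 = 63.

63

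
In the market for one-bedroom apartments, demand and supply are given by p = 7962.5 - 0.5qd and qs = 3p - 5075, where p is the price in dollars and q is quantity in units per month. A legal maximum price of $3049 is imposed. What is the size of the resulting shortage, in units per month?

5755

Rearranging demand gives qd = 15925 - 2p. Without the control the market clears where 15925 - 2p = 3p - 5075, i.e. p* = 4200 and q* = 7525.
Because the ceiling (3049) lies below the market-clearing price, it is binding.
At p = 3049: qd = 15925 - 2·3049 = 9827 and qs = 3·3049 - 5075 = 4072.
Shortage = qd - qs = 9827 - 4072 = 5755.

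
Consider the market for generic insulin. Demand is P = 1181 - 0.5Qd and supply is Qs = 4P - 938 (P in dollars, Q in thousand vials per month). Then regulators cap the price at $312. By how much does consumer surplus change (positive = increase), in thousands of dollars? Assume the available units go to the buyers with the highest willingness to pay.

-152796

Rearranging demand gives Qd = 2362 - 2P. In a free market, 2362 - 2P = 4P - 938 gives the equilibrium P* = 550, Q* = 1262.
Since 312 < 550, the ceiling is binding.
At P = 312: Qd = 2362 - 2·312 = 1738 and Qs = 4·312 - 938 = 310.
Consumer surplus without the control is ½ · (1181 - 550) · 1262 = 398161.
With the ceiling, 310 units are sold at 312 (assume they go to the highest-value buyers). The demand price at Q = 310 is 1026, so CS = ½ · [(1181 - 312) + (1026 - 312)] · 310 = 245365.
Change in consumer surplus = 245365 - 398161 = -152796.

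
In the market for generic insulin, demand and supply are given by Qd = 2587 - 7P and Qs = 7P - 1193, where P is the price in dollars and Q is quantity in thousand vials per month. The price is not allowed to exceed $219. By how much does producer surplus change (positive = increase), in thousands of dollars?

-26443.5

In a free market, 2587 - 7P = 7P - 1193 gives the equilibrium P* = 270, Q* = 697.
Because the ceiling (219) lies below the market-clearing price, it is binding.
At P = 219: Qd = 2587 - 7·219 = 1054 and Qs = 7·219 - 1193 = 340.
Producer surplus without the control is ½ · (270 - 1193/7) · 697 = 485809/14.
With the ceiling, producers sell 340 units at 219, so PS = ½ · (219 - 1193/7) · 340 = 57800/7.
Change in producer surplus = 57800/7 - 485809/14 = -26443.5.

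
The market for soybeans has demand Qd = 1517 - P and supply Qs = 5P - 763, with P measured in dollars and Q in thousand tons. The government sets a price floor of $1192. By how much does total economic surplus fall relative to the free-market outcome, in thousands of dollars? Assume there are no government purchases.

395606.4

Without the control the market clears where 1517 - P = 5P - 763, i.e. P* = 380 and Q* = 1137.
The floor of 1192 is above the equilibrium price 380, so it binds.
At P = 1192: Qd = 1517 - 1192 = 325 and Qs = 5·1192 - 763 = 5197.
Quantity traded falls to 325. At Q = 325 the demand price is 1517 - 325 = 1192 and the supply price is (763 + 325)/5 = 217.6.
Deadweight loss = ½ · (1192 - 217.6) · (1137 - 325) = ½ · 974.4 · 812 = 395606.4.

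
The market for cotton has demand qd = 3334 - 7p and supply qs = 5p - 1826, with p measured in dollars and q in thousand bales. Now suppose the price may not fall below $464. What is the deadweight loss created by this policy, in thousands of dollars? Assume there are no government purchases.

9710.4

Without the control the market clears where 3334 - 7p = 5p - 1826, i.e. p* = 430 and q* = 324.
The floor of 464 is above the equilibrium price 430, so it binds.
At p = 464: qd = 3334 - 7·464 = 86 and qs = 5·464 - 1826 = 494.
Quantity traded falls to 86. At q = 86 the demand price is (3334 - 86)/7 = 464 and the supply price is (1826 + 86)/5 = 382.4.
Deadweight loss = ½ · (464 - 382.4) · (324 - 86) = ½ · 81.6 · 238 = 9710.4.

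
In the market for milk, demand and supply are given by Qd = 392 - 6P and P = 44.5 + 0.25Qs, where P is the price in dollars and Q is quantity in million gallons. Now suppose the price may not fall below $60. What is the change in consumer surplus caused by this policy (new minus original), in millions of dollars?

Rearranging supply gives Qs = 4P - 178. In a free market, 392 - 6P = 4P - 178 gives the equilibrium P* = 57, Q* = 50.
Because the floor (60) lies above the market-clearing price, it is binding.
At P = 60: Qd = 392 - 6·60 = 32 and Qs = 4·60 - 178 = 62.
Consumer surplus without the control is ½ · (196/3 - 57) · 50 = 625/3.
With the floor, consumers buy 32 units at 60, so CS = ½ · (196/3 - 60) · 32 = 256/3.
Change in consumer surplus = 256/3 - 625/3 = -123.

-123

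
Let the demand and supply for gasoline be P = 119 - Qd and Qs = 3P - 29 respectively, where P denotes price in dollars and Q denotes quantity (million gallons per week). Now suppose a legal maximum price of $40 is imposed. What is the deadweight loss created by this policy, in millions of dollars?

Rearranging demand gives Qd = 119 - P. In a free market, 119 - P = 3P - 29 gives the equilibrium P* = 37, Q* = 82.
The ceiling of 40 is above the equilibrium price 37, so it is not binding; the market clears at P* = 37, Q* = 82.
Since the control does not bind, no trades are prevented and deadweight loss is zero.

0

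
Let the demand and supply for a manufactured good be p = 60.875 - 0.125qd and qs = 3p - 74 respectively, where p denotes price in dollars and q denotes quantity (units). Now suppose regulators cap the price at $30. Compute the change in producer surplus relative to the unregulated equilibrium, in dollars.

Rearranging demand gives qd = 487 - 8p. Without the control the market clears where 487 - 8p = 3p - 74, i.e. p* = 51 and q* = 79.
The ceiling of 30 is below the equilibrium price 51, so it binds.
At p = 30: qd = 487 - 8·30 = 247 and qs = 3·30 - 74 = 16.
Producer surplus without the control is ½ · (51 - 74/3) · 79 = 6241/6.
With the ceiling, producers sell 16 units at 30, so PS = ½ · (30 - 74/3) · 16 = 128/3.
Change in producer surplus = 128/3 - 6241/6 = -997.5.

-997.5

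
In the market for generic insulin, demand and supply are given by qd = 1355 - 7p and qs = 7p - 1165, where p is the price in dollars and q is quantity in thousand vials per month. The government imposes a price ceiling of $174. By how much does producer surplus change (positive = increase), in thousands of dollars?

Equilibrium: 1355 - 7p = 7p - 1165, so 2520 = 14p and p* = 180, q* = 95.
Since 174 < 180, the ceiling is binding.
At p = 174: qd = 1355 - 7·174 = 137 and qs = 7·174 - 1165 = 53.
Producer surplus without the control is ½ · (180 - 1165/7) · 95 = 9025/14.
With the ceiling, producers sell 53 units at 174, so PS = ½ · (174 - 1165/7) · 53 = 2809/14.
Change in producer surplus = 2809/14 - 9025/14 = -444.

-444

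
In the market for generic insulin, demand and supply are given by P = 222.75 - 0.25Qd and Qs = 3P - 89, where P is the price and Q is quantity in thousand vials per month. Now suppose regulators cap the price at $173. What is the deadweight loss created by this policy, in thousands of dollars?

Rearranging demand gives Qd = 891 - 4P. In a free market, 891 - 4P = 3P - 89 gives the equilibrium P* = 140, Q* = 331.
Since 173 is above P* = 140, the ceiling does not bind and the free-market outcome prevails.
Since the control does not bind, no trades are prevented and deadweight loss is zero.

0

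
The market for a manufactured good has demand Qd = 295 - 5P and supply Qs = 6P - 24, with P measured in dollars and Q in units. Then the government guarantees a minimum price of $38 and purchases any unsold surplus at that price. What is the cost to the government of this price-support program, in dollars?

3762

Without the control the market clears where 295 - 5P = 6P - 24, i.e. P* = 29 and Q* = 150.
The floor of 38 is above the equilibrium price 29, so it binds.
At P = 38: Qd = 295 - 5·38 = 105 and Qs = 6·38 - 24 = 204.
Surplus = Qs - Qd = 99.
Government expenditure = surplus × support price = 99 × 38 = 3762.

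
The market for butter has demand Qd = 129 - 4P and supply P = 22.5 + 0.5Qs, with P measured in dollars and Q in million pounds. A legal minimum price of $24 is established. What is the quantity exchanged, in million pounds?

13

Rearranging supply gives Qs = 2P - 45. Setting quantity demanded equal to quantity supplied, 129 - 4P = 2P - 45, gives P* = 29 and Q* = 13.
Since 24 is below P* = 29, the floor does not bind and the free-market outcome prevails.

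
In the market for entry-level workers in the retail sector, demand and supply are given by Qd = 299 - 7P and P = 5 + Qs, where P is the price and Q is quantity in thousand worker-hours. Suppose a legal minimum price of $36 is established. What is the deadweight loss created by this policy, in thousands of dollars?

0

Rearranging supply gives Qs = P - 5. Without the control the market clears where 299 - 7P = P - 5, i.e. P* = 38 and Q* = 33.
Since 36 is below P* = 38, the floor does not bind and the free-market outcome prevails.
Since the control does not bind, no trades are prevented and deadweight loss is zero.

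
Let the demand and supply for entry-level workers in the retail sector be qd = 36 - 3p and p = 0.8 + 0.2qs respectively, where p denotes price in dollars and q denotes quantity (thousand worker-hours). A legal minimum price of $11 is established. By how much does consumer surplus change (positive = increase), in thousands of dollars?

Rearranging supply gives qs = 5p - 4. Setting quantity demanded equal to quantity supplied, 36 - 3p = 5p - 4, gives p* = 5 and q* = 21.
Because the floor (11) lies above the market-clearing price, it is binding.
At p = 11: qd = 36 - 3·11 = 3 and qs = 5·11 - 4 = 51.
Consumer surplus without the control is ½ · (12 - 5) · 21 = 73.5.
With the floor, consumers buy 3 units at 11, so CS = ½ · (12 - 11) · 3 = 1.5.
Change in consumer surplus = 1.5 - 73.5 = -72.

-72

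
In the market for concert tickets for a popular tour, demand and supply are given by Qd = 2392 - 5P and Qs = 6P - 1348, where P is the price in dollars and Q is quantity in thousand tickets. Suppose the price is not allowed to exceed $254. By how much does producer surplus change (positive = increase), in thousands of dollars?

-37324

Equilibrium: 2392 - 5P = 6P - 1348, so 3740 = 11P and P* = 340, Q* = 692.
Because the ceiling (254) lies below the market-clearing price, it is binding.
At P = 254: Qd = 2392 - 5·254 = 1122 and Qs = 6·254 - 1348 = 176.
Producer surplus without the control is ½ · (340 - 674/3) · 692 = 119716/3.
With the ceiling, producers sell 176 units at 254, so PS = ½ · (254 - 674/3) · 176 = 7744/3.
Change in producer surplus = 7744/3 - 119716/3 = -37324.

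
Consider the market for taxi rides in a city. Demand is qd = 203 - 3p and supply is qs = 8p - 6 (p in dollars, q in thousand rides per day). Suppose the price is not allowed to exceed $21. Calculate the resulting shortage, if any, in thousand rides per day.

In a free market, 203 - 3p = 8p - 6 gives the equilibrium p* = 19, q* = 146.
The ceiling of 21 is above the equilibrium price 19, so it is not binding; the market clears at p* = 19, q* = 146.
Since the control does not bind, there is no shortage.

0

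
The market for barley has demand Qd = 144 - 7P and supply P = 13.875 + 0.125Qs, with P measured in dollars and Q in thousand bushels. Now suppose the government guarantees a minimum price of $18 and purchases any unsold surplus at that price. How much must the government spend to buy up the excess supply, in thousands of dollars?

270

Rearranging supply gives Qs = 8P - 111. Setting quantity demanded equal to quantity supplied, 144 - 7P = 8P - 111, gives P* = 17 and Q* = 25.
Since 18 > 17, the floor is binding.
At P = 18: Qd = 144 - 7·18 = 18 and Qs = 8·18 - 111 = 33.
Surplus = Qs - Qd = 15.
Government expenditure = surplus × support price = 15 × 18 = 270.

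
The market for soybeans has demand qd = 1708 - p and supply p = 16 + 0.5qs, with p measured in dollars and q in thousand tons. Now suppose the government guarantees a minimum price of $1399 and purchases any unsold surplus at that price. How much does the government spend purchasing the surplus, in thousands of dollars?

Rearranging supply gives qs = 2p - 32. Without the control the market clears where 1708 - p = 2p - 32, i.e. p* = 580 and q* = 1128.
Because the floor (1399) lies above the market-clearing price, it is binding.
At p = 1399: qd = 1708 - 1399 = 309 and qs = 2·1399 - 32 = 2766.
Surplus = qs - qd = 2457.
Government expenditure = surplus × support price = 2457 × 1399 = 3437343.

3437343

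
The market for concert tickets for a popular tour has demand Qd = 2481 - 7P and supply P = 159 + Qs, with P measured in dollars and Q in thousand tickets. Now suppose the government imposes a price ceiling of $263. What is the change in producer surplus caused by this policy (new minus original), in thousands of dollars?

Rearranging supply gives Qs = P - 159. Setting quantity demanded equal to quantity supplied, 2481 - 7P = P - 159, gives P* = 330 and Q* = 171.
Because the ceiling (263) lies below the market-clearing price, it is binding.
At P = 263: Qd = 2481 - 7·263 = 640 and Qs = 263 - 159 = 104.
Producer surplus without the control is ½ · (330 - 159) · 171 = 14620.5.
With the ceiling, producers sell 104 units at 263, so PS = ½ · (263 - 159) · 104 = 5408.
Change in producer surplus = 5408 - 14620.5 = -9212.5.

-9212.5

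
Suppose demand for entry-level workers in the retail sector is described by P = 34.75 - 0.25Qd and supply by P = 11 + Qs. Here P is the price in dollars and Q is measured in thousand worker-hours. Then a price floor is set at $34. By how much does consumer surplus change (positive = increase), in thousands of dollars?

Rearranging demand gives Qd = 139 - 4P; rearranging supply gives Qs = P - 11. In a free market, 139 - 4P = P - 11 gives the equilibrium P* = 30, Q* = 19.
The floor of 34 is above the equilibrium price 30, so it binds.
At P = 34: Qd = 139 - 4·34 = 3 and Qs = 34 - 11 = 23.
Consumer surplus without the control is ½ · (34.75 - 30) · 19 = 45.125.
With the floor, consumers buy 3 units at 34, so CS = ½ · (34.75 - 34) · 3 = 1.125.
Change in consumer surplus = 1.125 - 45.125 = -44.

-44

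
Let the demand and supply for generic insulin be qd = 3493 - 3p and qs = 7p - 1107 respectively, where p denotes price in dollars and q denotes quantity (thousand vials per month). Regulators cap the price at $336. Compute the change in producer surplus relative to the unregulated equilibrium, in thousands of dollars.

-208196

In a free market, 3493 - 3p = 7p - 1107 gives the equilibrium p* = 460, q* = 2113.
Since 336 < 460, the ceiling is binding.
At p = 336: qd = 3493 - 3·336 = 2485 and qs = 7·336 - 1107 = 1245.
Producer surplus without the control is ½ · (460 - 1107/7) · 2113 = 4464769/14.
With the ceiling, producers sell 1245 units at 336, so PS = ½ · (336 - 1107/7) · 1245 = 1550025/14.
Change in producer surplus = 1550025/14 - 4464769/14 = -208196.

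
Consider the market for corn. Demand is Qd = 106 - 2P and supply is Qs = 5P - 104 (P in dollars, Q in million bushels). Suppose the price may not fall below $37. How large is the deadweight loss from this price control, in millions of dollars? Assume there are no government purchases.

Equilibrium: 106 - 2P = 5P - 104, so 210 = 7P and P* = 30, Q* = 46.
Since 37 > 30, the floor is binding.
At P = 37: Qd = 106 - 2·37 = 32 and Qs = 5·37 - 104 = 81.
Quantity traded falls to 32. At Q = 32 the demand price is (106 - 32)/2 = 37 and the supply price is (104 + 32)/5 = 27.2.
Deadweight loss = ½ · (37 - 27.2) · (46 - 32) = ½ · 9.8 · 14 = 68.6.

68.6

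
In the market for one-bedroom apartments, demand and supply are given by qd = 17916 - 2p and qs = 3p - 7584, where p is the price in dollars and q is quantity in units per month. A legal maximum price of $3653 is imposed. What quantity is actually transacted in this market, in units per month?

Equilibrium: 17916 - 2p = 3p - 7584, so 25500 = 5p and p* = 5100, q* = 7716.
Because the ceiling (3653) lies below the market-clearing price, it is binding.
At p = 3653: qd = 17916 - 2·3653 = 10610 and qs = 3·3653 - 7584 = 3375.
The quantity actually transacted is the short side, supply: 3375.

3375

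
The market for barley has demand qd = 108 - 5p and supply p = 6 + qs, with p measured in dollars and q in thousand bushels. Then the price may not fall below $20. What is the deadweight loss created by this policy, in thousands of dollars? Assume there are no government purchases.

Rearranging supply gives qs = p - 6. Setting quantity demanded equal to quantity supplied, 108 - 5p = p - 6, gives p* = 19 and q* = 13.
Because the floor (20) lies above the market-clearing price, it is binding.
At p = 20: qd = 108 - 5·20 = 8 and qs = 20 - 6 = 14.
Quantity traded falls to 8. At q = 8 the demand price is (108 - 8)/5 = 20 and the supply price is 6 + 8 = 14.
Deadweight loss = ½ · (20 - 14) · (13 - 8) = ½ · 6 · 5 = 15.

15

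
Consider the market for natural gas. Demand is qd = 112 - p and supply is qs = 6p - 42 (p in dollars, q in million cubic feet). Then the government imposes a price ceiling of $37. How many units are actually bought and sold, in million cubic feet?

Without the control the market clears where 112 - p = 6p - 42, i.e. p* = 22 and q* = 90.
Since 37 is above p* = 22, the ceiling does not bind and the free-market outcome prevails.

90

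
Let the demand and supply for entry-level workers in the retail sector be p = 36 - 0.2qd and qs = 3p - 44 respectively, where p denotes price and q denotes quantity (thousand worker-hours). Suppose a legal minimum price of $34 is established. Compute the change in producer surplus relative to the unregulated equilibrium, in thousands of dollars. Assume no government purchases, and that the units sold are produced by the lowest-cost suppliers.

Rearranging demand gives qd = 180 - 5p. Setting quantity demanded equal to quantity supplied, 180 - 5p = 3p - 44, gives p* = 28 and q* = 40.
Since 34 > 28, the floor is binding.
At p = 34: qd = 180 - 5·34 = 10 and qs = 3·34 - 44 = 58.
Producer surplus without the control is ½ · (28 - 44/3) · 40 = 800/3.
With the floor, 10 units are sold at 34. The supply price at q = 10 is 18, so PS = ½ · [(34 - 44/3) + (34 - 18)] · 10 = 530/3.
Change in producer surplus = 530/3 - 800/3 = -90.

-90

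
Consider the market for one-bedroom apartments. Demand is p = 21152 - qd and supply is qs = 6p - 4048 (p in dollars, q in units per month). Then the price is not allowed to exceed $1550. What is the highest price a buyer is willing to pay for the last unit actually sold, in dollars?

15900

Rearranging demand gives qd = 21152 - p. Without the control the market clears where 21152 - p = 6p - 4048, i.e. p* = 3600 and q* = 17552.
Since 1550 < 3600, the ceiling is binding.
At p = 1550: qd = 21152 - 1550 = 19602 and qs = 6·1550 - 4048 = 5252.
Only 5252 units reach the market. On the demand curve, the marginal buyer's willingness to pay at q = 5252 is (21152 - 5252) = 15900.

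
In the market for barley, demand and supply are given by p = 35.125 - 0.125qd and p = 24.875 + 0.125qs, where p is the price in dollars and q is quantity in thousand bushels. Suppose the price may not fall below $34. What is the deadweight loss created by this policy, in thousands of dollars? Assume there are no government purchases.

128

Rearranging demand gives qd = 281 - 8p; rearranging supply gives qs = 8p - 199. Setting quantity demanded equal to quantity supplied, 281 - 8p = 8p - 199, gives p* = 30 and q* = 41.
Because the floor (34) lies above the market-clearing price, it is binding.
At p = 34: qd = 281 - 8·34 = 9 and qs = 8·34 - 199 = 73.
Quantity traded falls to 9. At q = 9 the demand price is (281 - 9)/8 = 34 and the supply price is (199 + 9)/8 = 26.
Deadweight loss = ½ · (34 - 26) · (41 - 9) = ½ · 8 · 32 = 128.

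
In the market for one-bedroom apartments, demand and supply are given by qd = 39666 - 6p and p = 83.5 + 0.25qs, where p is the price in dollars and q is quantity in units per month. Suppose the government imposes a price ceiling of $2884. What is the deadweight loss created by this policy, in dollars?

Rearranging supply gives qs = 4p - 334. Without the control the market clears where 39666 - 6p = 4p - 334, i.e. p* = 4000 and q* = 15666.
Because the ceiling (2884) lies below the market-clearing price, it is binding.
At p = 2884: qd = 39666 - 6·2884 = 22362 and qs = 4·2884 - 334 = 11202.
Quantity traded falls to 11202. At q = 11202 the demand price is (39666 - 11202)/6 = 4744 and the supply price is (334 + 11202)/4 = 2884.
Deadweight loss = ½ · (4744 - 2884) · (15666 - 11202) = ½ · 1860 · 4464 = 4151520.

4151520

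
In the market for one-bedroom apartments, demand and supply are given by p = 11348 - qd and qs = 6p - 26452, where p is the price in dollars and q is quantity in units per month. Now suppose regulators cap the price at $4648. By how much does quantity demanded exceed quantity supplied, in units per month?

Rearranging demand gives qd = 11348 - p. Without the control the market clears where 11348 - p = 6p - 26452, i.e. p* = 5400 and q* = 5948.
The ceiling of 4648 is below the equilibrium price 5400, so it binds.
At p = 4648: qd = 11348 - 4648 = 6700 and qs = 6·4648 - 26452 = 1436.
Shortage = qd - qs = 6700 - 1436 = 5264.

5264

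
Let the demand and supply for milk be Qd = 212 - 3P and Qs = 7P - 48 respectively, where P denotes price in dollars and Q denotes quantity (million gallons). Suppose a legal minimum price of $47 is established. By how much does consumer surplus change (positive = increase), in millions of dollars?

Setting quantity demanded equal to quantity supplied, 212 - 3P = 7P - 48, gives P* = 26 and Q* = 134.
Because the floor (47) lies above the market-clearing price, it is binding.
At P = 47: Qd = 212 - 3·47 = 71 and Qs = 7·47 - 48 = 281.
Consumer surplus without the control is ½ · (212/3 - 26) · 134 = 8978/3.
With the floor, consumers buy 71 units at 47, so CS = ½ · (212/3 - 47) · 71 = 5041/6.
Change in consumer surplus = 5041/6 - 8978/3 = -2152.5.

-2152.5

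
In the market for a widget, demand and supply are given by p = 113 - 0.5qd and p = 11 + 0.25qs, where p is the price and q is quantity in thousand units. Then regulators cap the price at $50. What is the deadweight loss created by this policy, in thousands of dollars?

Rearranging demand gives qd = 226 - 2p; rearranging supply gives qs = 4p - 44. Equilibrium: 226 - 2p = 4p - 44, so 270 = 6p and p* = 45, q* = 136.
Since 50 is above p* = 45, the ceiling does not bind and the free-market outcome prevails.
Since the control does not bind, no trades are prevented and deadweight loss is zero.

0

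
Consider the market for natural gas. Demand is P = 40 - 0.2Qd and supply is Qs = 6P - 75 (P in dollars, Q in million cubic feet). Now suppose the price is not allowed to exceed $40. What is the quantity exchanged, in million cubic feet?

75

Rearranging demand gives Qd = 200 - 5P. Without the control the market clears where 200 - 5P = 6P - 75, i.e. P* = 25 and Q* = 75.
Since 40 is above P* = 25, the ceiling does not bind and the free-market outcome prevails.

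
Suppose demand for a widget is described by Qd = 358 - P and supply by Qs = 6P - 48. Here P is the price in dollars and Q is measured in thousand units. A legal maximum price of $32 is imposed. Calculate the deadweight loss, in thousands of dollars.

Setting quantity demanded equal to quantity supplied, 358 - P = 6P - 48, gives P* = 58 and Q* = 300.
Since 32 < 58, the ceiling is binding.
At P = 32: Qd = 358 - 32 = 326 and Qs = 6·32 - 48 = 144.
Quantity traded falls to 144. At Q = 144 the demand price is 358 - 144 = 214 and the supply price is (48 + 144)/6 = 32.
Deadweight loss = ½ · (214 - 32) · (300 - 144) = ½ · 182 · 156 = 14196.

14196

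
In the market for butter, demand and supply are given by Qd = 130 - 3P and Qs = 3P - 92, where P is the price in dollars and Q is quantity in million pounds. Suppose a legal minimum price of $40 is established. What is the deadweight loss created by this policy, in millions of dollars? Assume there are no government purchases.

27

In a free market, 130 - 3P = 3P - 92 gives the equilibrium P* = 37, Q* = 19.
The floor of 40 is above the equilibrium price 37, so it binds.
At P = 40: Qd = 130 - 3·40 = 10 and Qs = 3·40 - 92 = 28.
Quantity traded falls to 10. At Q = 10 the demand price is (130 - 10)/3 = 40 and the supply price is (92 + 10)/3 = 34.
Deadweight loss = ½ · (40 - 34) · (19 - 10) = ½ · 6 · 9 = 27.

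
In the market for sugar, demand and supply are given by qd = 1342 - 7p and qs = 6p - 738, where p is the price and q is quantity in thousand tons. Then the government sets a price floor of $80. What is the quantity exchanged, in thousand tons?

222

Equilibrium: 1342 - 7p = 6p - 738, so 2080 = 13p and p* = 160, q* = 222.
The floor of 80 is below the equilibrium price 160, so it is not binding; the market clears at p* = 160, q* = 222.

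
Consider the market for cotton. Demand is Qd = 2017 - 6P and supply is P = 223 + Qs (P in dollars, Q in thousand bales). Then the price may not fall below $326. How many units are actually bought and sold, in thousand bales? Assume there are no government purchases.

Rearranging supply gives Qs = P - 223. In a free market, 2017 - 6P = P - 223 gives the equilibrium P* = 320, Q* = 97.
Because the floor (326) lies above the market-clearing price, it is binding.
At P = 326: Qd = 2017 - 6·326 = 61 and Qs = 326 - 223 = 103.
The quantity actually transacted is the short side, demand: 61.

61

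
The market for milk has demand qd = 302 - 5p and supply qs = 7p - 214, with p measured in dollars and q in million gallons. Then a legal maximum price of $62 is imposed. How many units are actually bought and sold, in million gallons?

Without the control the market clears where 302 - 5p = 7p - 214, i.e. p* = 43 and q* = 87.
The ceiling of 62 is above the equilibrium price 43, so it is not binding; the market clears at p* = 43, q* = 87.

87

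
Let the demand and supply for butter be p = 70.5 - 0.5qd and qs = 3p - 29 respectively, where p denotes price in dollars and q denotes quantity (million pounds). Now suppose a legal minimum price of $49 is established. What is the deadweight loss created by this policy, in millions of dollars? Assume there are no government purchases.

375

Rearranging demand gives qd = 141 - 2p. Equilibrium: 141 - 2p = 3p - 29, so 170 = 5p and p* = 34, q* = 73.
Since 49 > 34, the floor is binding.
At p = 49: qd = 141 - 2·49 = 43 and qs = 3·49 - 29 = 118.
Quantity traded falls to 43. At q = 43 the demand price is (141 - 43)/2 = 49 and the supply price is (29 + 43)/3 = 24.
Deadweight loss = ½ · (49 - 24) · (73 - 43) = ½ · 25 · 30 = 375.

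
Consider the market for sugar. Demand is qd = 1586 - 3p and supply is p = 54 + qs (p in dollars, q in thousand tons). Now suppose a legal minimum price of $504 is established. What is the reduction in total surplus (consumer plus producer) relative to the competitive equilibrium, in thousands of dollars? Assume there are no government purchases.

53016

Rearranging supply gives qs = p - 54. Equilibrium: 1586 - 3p = p - 54, so 1640 = 4p and p* = 410, q* = 356.
Because the floor (504) lies above the market-clearing price, it is binding.
At p = 504: qd = 1586 - 3·504 = 74 and qs = 504 - 54 = 450.
Quantity traded falls to 74. At q = 74 the demand price is (1586 - 74)/3 = 504 and the supply price is 54 + 74 = 128.
Deadweight loss = ½ · (504 - 128) · (356 - 74) = ½ · 376 · 282 = 53016.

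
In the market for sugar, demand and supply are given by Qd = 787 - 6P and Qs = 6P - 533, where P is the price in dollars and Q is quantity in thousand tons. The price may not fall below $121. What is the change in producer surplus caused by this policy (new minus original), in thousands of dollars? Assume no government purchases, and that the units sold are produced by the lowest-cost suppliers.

308

Equilibrium: 787 - 6P = 6P - 533, so 1320 = 12P and P* = 110, Q* = 127.
Because the floor (121) lies above the market-clearing price, it is binding.
At P = 121: Qd = 787 - 6·121 = 61 and Qs = 6·121 - 533 = 193.
Producer surplus without the control is ½ · (110 - 533/6) · 127 = 16129/12.
With the floor, 61 units are sold at 121. The supply price at Q = 61 is 99, so PS = ½ · [(121 - 533/6) + (121 - 99)] · 61 = 19825/12.
Change in producer surplus = 19825/12 - 16129/12 = 308.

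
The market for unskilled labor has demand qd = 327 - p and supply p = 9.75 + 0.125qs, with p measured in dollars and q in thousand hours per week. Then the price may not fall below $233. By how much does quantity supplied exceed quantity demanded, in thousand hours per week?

1692

Rearranging supply gives qs = 8p - 78. In a free market, 327 - p = 8p - 78 gives the equilibrium p* = 45, q* = 282.
Because the floor (233) lies above the market-clearing price, it is binding.
At p = 233: qd = 327 - 233 = 94 and qs = 8·233 - 78 = 1786.
Surplus = qs - qd = 1786 - 94 = 1692.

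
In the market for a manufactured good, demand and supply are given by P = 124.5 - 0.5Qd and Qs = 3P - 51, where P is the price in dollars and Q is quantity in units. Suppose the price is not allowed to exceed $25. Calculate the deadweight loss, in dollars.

Rearranging demand gives Qd = 249 - 2P. Without the control the market clears where 249 - 2P = 3P - 51, i.e. P* = 60 and Q* = 129.
Since 25 < 60, the ceiling is binding.
At P = 25: Qd = 249 - 2·25 = 199 and Qs = 3·25 - 51 = 24.
Quantity traded falls to 24. At Q = 24 the demand price is (249 - 24)/2 = 112.5 and the supply price is (51 + 24)/3 = 25.
Deadweight loss = ½ · (112.5 - 25) · (129 - 24) = ½ · 87.5 · 105 = 4593.75.

4593.75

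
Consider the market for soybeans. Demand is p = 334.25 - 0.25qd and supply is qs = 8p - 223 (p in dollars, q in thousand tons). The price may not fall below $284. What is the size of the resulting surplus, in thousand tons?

1848

Rearranging demand gives qd = 1337 - 4p. Setting quantity demanded equal to quantity supplied, 1337 - 4p = 8p - 223, gives p* = 130 and q* = 817.
Since 284 > 130, the floor is binding.
At p = 284: qd = 1337 - 4·284 = 201 and qs = 8·284 - 223 = 2049.
Surplus = qs - qd = 2049 - 201 = 1848.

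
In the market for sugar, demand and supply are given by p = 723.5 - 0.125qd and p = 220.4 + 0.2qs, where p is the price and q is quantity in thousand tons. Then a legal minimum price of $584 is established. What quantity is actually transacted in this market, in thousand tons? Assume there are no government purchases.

Rearranging demand gives qd = 5788 - 8p; rearranging supply gives qs = 5p - 1102. Without the control the market clears where 5788 - 8p = 5p - 1102, i.e. p* = 530 and q* = 1548.
Since 584 > 530, the floor is binding.
At p = 584: qd = 5788 - 8·584 = 1116 and qs = 5·584 - 1102 = 1818.
The quantity actually transacted is the short side, demand: 1116.

1116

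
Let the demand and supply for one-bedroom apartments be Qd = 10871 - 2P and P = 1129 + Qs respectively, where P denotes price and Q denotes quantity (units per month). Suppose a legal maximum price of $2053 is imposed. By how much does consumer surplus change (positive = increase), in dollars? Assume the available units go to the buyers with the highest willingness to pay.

851325.75

Rearranging supply gives Qs = P - 1129. Equilibrium: 10871 - 2P = P - 1129, so 12000 = 3P and P* = 4000, Q* = 2871.
Since 2053 < 4000, the ceiling is binding.
At P = 2053: Qd = 10871 - 2·2053 = 6765 and Qs = 2053 - 1129 = 924.
Consumer surplus without the control is ½ · (5435.5 - 4000) · 2871 = 2060660.25.
With the ceiling, 924 units are sold at 2053 (assume they go to the highest-value buyers). The demand price at Q = 924 is 4973.5, so CS = ½ · [(5435.5 - 2053) + (4973.5 - 2053)] · 924 = 2911986.
Change in consumer surplus = 2911986 - 2060660.25 = 851325.75.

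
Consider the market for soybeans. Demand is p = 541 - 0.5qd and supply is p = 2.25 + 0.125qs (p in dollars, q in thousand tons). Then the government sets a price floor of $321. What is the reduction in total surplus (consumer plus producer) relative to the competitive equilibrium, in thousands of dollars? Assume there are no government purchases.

Rearranging demand gives qd = 1082 - 2p; rearranging supply gives qs = 8p - 18. Without the control the market clears where 1082 - 2p = 8p - 18, i.e. p* = 110 and q* = 862.
The floor of 321 is above the equilibrium price 110, so it binds.
At p = 321: qd = 1082 - 2·321 = 440 and qs = 8·321 - 18 = 2550.
Quantity traded falls to 440. At q = 440 the demand price is (1082 - 440)/2 = 321 and the supply price is (18 + 440)/8 = 57.25.
Deadweight loss = ½ · (321 - 57.25) · (862 - 440) = ½ · 263.75 · 422 = 55651.25.

55651.25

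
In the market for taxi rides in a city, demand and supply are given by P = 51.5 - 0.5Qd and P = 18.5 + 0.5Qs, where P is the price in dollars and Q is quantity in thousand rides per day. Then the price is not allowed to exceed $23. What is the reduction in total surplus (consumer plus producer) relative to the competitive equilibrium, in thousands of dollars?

Rearranging demand gives Qd = 103 - 2P; rearranging supply gives Qs = 2P - 37. Equilibrium: 103 - 2P = 2P - 37, so 140 = 4P and P* = 35, Q* = 33.
Because the ceiling (23) lies below the market-clearing price, it is binding.
At P = 23: Qd = 103 - 2·23 = 57 and Qs = 2·23 - 37 = 9.
Quantity traded falls to 9. At Q = 9 the demand price is (103 - 9)/2 = 47 and the supply price is (37 + 9)/2 = 23.
Deadweight loss = ½ · (47 - 23) · (33 - 9) = ½ · 24 · 24 = 288.

288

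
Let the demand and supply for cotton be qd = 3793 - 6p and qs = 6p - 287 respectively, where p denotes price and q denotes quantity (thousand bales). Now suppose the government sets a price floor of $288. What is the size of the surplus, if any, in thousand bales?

Without the control the market clears where 3793 - 6p = 6p - 287, i.e. p* = 340 and q* = 1753.
The floor of 288 is below the equilibrium price 340, so it is not binding; the market clears at p* = 340, q* = 1753.
Since the control does not bind, there is no surplus.

0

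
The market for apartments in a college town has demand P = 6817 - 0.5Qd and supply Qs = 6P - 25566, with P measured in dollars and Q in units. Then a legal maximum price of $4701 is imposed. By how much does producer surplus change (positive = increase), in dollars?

Rearranging demand gives Qd = 13634 - 2P. Setting quantity demanded equal to quantity supplied, 13634 - 2P = 6P - 25566, gives P* = 4900 and Q* = 3834.
The ceiling of 4701 is below the equilibrium price 4900, so it binds.
At P = 4701: Qd = 13634 - 2·4701 = 4232 and Qs = 6·4701 - 25566 = 2640.
Producer surplus without the control is ½ · (4900 - 4261) · 3834 = 1224963.
With the ceiling, producers sell 2640 units at 4701, so PS = ½ · (4701 - 4261) · 2640 = 580800.
Change in producer surplus = 580800 - 1224963 = -644163.

-644163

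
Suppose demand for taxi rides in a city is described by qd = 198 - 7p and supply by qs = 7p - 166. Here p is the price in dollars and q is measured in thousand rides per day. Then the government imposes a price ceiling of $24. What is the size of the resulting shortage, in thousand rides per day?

Without the control the market clears where 198 - 7p = 7p - 166, i.e. p* = 26 and q* = 16.
Because the ceiling (24) lies below the market-clearing price, it is binding.
At p = 24: qd = 198 - 7·24 = 30 and qs = 7·24 - 166 = 2.
Shortage = qd - qs = 30 - 2 = 28.

28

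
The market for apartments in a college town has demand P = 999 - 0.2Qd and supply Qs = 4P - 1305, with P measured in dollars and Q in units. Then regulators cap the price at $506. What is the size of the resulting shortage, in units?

1746

Rearranging demand gives Qd = 4995 - 5P. Setting quantity demanded equal to quantity supplied, 4995 - 5P = 4P - 1305, gives P* = 700 and Q* = 1495.
Since 506 < 700, the ceiling is binding.
At P = 506: Qd = 4995 - 5·506 = 2465 and Qs = 4·506 - 1305 = 719.
Shortage = Qd - Qs = 2465 - 719 = 1746.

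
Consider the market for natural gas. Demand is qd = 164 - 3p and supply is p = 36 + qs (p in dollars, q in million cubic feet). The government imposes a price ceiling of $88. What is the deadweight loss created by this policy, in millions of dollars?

Rearranging supply gives qs = p - 36. In a free market, 164 - 3p = p - 36 gives the equilibrium p* = 50, q* = 14.
The ceiling of 88 is above the equilibrium price 50, so it is not binding; the market clears at p* = 50, q* = 14.
Since the control does not bind, no trades are prevented and deadweight loss is zero.

0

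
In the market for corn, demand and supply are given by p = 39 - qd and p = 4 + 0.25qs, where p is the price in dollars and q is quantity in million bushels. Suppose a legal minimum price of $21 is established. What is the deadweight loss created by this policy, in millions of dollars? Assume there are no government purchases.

Rearranging demand gives qd = 39 - p; rearranging supply gives qs = 4p - 16. Setting quantity demanded equal to quantity supplied, 39 - p = 4p - 16, gives p* = 11 and q* = 28.
The floor of 21 is above the equilibrium price 11, so it binds.
At p = 21: qd = 39 - 21 = 18 and qs = 4·21 - 16 = 68.
Quantity traded falls to 18. At q = 18 the demand price is 39 - 18 = 21 and the supply price is (16 + 18)/4 = 8.5.
Deadweight loss = ½ · (21 - 8.5) · (28 - 18) = ½ · 12.5 · 10 = 62.5.

62.5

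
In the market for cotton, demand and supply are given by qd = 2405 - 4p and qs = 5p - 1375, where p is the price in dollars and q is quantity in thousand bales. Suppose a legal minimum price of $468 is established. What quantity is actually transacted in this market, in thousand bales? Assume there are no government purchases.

533

Setting quantity demanded equal to quantity supplied, 2405 - 4p = 5p - 1375, gives p* = 420 and q* = 725.
Because the floor (468) lies above the market-clearing price, it is binding.
At p = 468: qd = 2405 - 4·468 = 533 and qs = 5·468 - 1375 = 965.
The quantity actually transacted is the short side, demand: 533.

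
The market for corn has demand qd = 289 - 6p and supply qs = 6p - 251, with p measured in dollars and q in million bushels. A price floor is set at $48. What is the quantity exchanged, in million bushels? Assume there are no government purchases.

In a free market, 289 - 6p = 6p - 251 gives the equilibrium p* = 45, q* = 19.
Because the floor (48) lies above the market-clearing price, it is binding.
At p = 48: qd = 289 - 6·48 = 1 and qs = 6·48 - 251 = 37.
The quantity actually transacted is the short side, demand: 1.

1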